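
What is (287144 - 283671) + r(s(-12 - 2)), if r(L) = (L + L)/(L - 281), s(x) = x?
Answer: 1024563/295 ≈ 3473.1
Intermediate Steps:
r(L) = 2*L/(-281 + L) (r(L) = (2*L)/(-281 + L) = 2*L/(-281 + L))
(287144 - 283671) + r(s(-12 - 2)) = (287144 - 283671) + 2*(-12 - 2)/(-281 + (-12 - 2)) = 3473 + 2*(-14)/(-281 - 14) = 3473 + 2*(-14)/(-295) = 3473 + 2*(-14)*(-1/295) = 3473 + 28/295 = 1024563/295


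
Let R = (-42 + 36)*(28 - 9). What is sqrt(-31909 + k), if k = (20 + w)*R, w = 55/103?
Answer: I*sqrt(363356911)/103 ≈ 185.07*I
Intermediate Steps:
w = 55/103 (w = 55*(1/103) = 55/103 ≈ 0.53398)
R = -114 (R = -6*19 = -114)
k = -241110/103 (k = (20 + 55/103)*(-114) = (2115/103)*(-114) = -241110/103 ≈ -2340.9)
sqrt(-31909 + k) = sqrt(-31909 - 241110/103) = sqrt(-3527737/103) = I*sqrt(363356911)/103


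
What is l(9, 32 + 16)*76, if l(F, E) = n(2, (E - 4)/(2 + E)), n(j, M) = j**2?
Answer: 304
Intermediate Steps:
l(F, E) = 4 (l(F, E) = 2**2 = 4)
l(9, 32 + 16)*76 = 4*76 = 304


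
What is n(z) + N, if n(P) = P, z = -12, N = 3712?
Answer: 3700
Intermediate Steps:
n(z) + N = -12 + 3712 = 3700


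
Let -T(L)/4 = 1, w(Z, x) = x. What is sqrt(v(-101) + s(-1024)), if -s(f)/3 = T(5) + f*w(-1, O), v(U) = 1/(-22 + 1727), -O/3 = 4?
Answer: I*sqrt(107129683595)/1705 ≈ 191.97*I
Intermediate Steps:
O = -12 (O = -3*4 = -12)
v(U) = 1/1705
T(L) = -4 (T(L) = -4*1 = -4)
s(f) = 12 + 36*f (s(f) = -3*(-4 + f*(-12)) = -3*(-4 - 12*f) = 12 + 36*f)
sqrt(v(-101) + s(-1024)) = sqrt(1/1705 + (12 + 36*(-1024))) = sqrt(1/1705 + (12 - 36864)) = sqrt(1/1705 - 36852) = sqrt(-62832659/1705) = I*sqrt(107129683595)/1705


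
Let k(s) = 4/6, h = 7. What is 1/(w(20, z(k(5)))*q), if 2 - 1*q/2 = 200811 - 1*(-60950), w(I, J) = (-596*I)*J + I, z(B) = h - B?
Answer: 1/39511648520 ≈ 2.5309e-11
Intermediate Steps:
k(s) = ⅔ (k(s) = 4*(⅙) = ⅔)
z(B) = 7 - B
w(I, J) = I - 596*I*J (w(I, J) = -596*I*J + I = I - 596*I*J)
q = -523518 (q = 4 - 2*(200811 - 1*(-60950)) = 4 - 2*(200811 + 60950) = 4 - 2*261761 = 4 - 523522 = -523518)
1/(w(20, z(k(5)))*q) = 1/((20*(1 - 596*(7 - 1*⅔)))*(-523518)) = -1/523518/(20*(1 - 596*(7 - ⅔))) = -1/523518/(20*(1 - 596*19/3)) = -1/523518/(20*(1 - 11324/3)) = -1/523518/(20*(-11321/3)) = -1/523518/(-226420/3) = -3/226420*(-1/523518) = 1/39511648520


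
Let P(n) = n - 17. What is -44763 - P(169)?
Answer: -44915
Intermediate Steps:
P(n) = -17 + n
-44763 - P(169) = -44763 - (-17 + 169) = -44763 - 1*152 = -44763 - 152 = -44915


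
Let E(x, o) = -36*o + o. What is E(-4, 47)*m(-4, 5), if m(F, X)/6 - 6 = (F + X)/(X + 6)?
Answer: -661290/11 ≈ -60117.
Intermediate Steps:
E(x, o) = -35*o
m(F, X) = 36 + 6*(F + X)/(6 + X) (m(F, X) = 36 + 6*((F + X)/(X + 6)) = 36 + 6*((F + X)/(6 + X)) = 36 + 6*(F + X)/(6 + X))
E(-4, 47)*m(-4, 5) = (-35*47)*(6*(36 - 4 + 7*5)/(6 + 5)) = -9870*(36 - 4 + 35)/11 = -9870*67/11 = -1645*402/11 = -661290/11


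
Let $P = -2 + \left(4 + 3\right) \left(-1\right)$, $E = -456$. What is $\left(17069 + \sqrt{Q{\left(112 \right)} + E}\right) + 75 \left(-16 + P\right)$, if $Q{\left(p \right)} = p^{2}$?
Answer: $15194 + 2 \sqrt{3022} \approx 15304.0$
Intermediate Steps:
$P = -9$ ($P = -2 + 7 \left(-1\right) = -2 - 7 = -9$)
$\left(17069 + \sqrt{Q{\left(112 \right)} + E}\right) + 75 \left(-16 + P\right) = \left(17069 + \sqrt{112^{2} - 456}\right) + 75 \left(-16 - 9\right) = \left(17069 + \sqrt{12544 - 456}\right) + 75 \left(-25\right) = \left(17069 + \sqrt{12088}\right) - 1875 = \left(17069 + 2 \sqrt{3022}\right) - 1875 = 15194 + 2 \sqrt{3022}$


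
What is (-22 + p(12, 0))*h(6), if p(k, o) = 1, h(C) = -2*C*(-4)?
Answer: -1008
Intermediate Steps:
h(C) = 8*C
(-22 + p(12, 0))*h(6) = (-22 + 1)*(8*6) = -21*48 = -1008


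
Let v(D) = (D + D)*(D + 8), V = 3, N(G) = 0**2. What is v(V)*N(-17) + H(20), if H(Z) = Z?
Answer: 20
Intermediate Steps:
N(G) = 0
v(D) = 2*D*(8 + D) (v(D) = (2*D)*(8 + D) = 2*D*(8 + D))
v(V)*N(-17) + H(20) = (2*3*(8 + 3))*0 + 20 = (2*3*11)*0 + 20 = 66*0 + 20 = 0 + 20 = 20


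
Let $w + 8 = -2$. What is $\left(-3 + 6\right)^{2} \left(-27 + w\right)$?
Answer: $-333$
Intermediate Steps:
$w = -10$ ($w = -8 - 2 = -10$)
$\left(-3 + 6\right)^{2} \left(-27 + w\right) = \left(-3 + 6\right)^{2} \left(-27 - 10\right) = 3^{2} \left(-37\right) = 9 \left(-37\right) = -333$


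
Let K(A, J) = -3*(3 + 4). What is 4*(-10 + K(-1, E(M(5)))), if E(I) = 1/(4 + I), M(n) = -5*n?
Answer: -124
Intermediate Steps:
K(A, J) = -21 (K(A, J) = -3*7 = -21)
4*(-10 + K(-1, E(M(5)))) = 4*(-10 - 21) = 4*(-31) = -124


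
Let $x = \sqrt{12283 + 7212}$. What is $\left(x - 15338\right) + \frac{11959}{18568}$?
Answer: $- \frac{284784025}{18568} + \sqrt{19495} \approx -15198.0$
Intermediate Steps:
$x = \sqrt{19495} \approx 139.62$
$\left(x - 15338\right) + \frac{11959}{18568} = \left(\sqrt{19495} - 15338\right) + \frac{11959}{18568} = \left(-15338 + \sqrt{19495}\right) + 11959 \cdot \frac{1}{18568} = \left(-15338 + \sqrt{19495}\right) + \frac{11959}{18568} = - \frac{284784025}{18568} + \sqrt{19495}$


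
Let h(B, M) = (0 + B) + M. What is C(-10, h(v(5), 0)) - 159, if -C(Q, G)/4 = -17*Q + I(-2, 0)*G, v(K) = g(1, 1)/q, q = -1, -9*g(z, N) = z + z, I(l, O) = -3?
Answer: -2509/3 ≈ -836.33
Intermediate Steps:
g(z, N) = -2*z/9 (g(z, N) = -(z + z)/9 = -2*z/9)
v(K) = 2/9 (v(K) = -2/9*1/(-1) = -2/9*(-1) = 2/9)
h(B, M) = B + M
C(Q, G) = 12*G + 68*Q (C(Q, G) = -4*(-17*Q - 3*G) = 12*G + 68*Q)
C(-10, h(v(5), 0)) - 159 = (12*(2/9 + 0) + 68*(-10)) - 159 = (12*(2/9) - 680) - 159 = (8/3 - 680) - 159 = -2032/3 - 159 = -2509/3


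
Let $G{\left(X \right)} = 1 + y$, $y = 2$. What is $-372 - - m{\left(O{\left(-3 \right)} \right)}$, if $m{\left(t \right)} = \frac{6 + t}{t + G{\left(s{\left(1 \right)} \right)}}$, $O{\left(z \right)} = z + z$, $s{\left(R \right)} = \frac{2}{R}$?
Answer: $-372$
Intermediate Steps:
$G{\left(X \right)} = 3$ ($G{\left(X \right)} = 1 + 2 = 3$)
$O{\left(z \right)} = 2 z$
$m{\left(t \right)} = \frac{6 + t}{3 + t}$ ($m{\left(t \right)} = \frac{6 + t}{t + 3} = \frac{6 + t}{3 + t}$)
$-372 - - m{\left(O{\left(-3 \right)} \right)} = -372 - - \frac{6 + 2 \left(-3\right)}{3 + 2 \left(-3\right)} = -372 - - \frac{6 - 6}{3 - 6} = -372 - - \frac{0}{-3} = -372 - - \frac{\left(-1\right) 0}{3} = -372 - \left(-1\right) 0 = -372 - 0 = -372 + 0 = -372$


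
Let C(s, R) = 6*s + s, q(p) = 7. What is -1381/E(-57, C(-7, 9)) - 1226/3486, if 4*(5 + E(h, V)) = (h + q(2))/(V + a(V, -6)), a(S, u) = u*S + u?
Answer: 54719299/200445 ≈ 272.99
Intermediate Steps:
a(S, u) = u + S*u (a(S, u) = S*u + u = u + S*u)
C(s, R) = 7*s
E(h, V) = -5 + (7 + h)/(4*(-6 - 5*V)) (E(h, V) = -5 + ((h + 7)/(V - 6*(1 + V)))/4 = -5 + ((7 + h)/(V + (-6 - 6*V)))/4 = -5 + ((7 + h)/(-6 - 5*V))/4 = -5 + (7 + h)/(4*(-6 - 5*V)))
-1381/E(-57, C(-7, 9)) - 1226/3486 = -1381*4*(-6 - 35*(-7))/(127 - 57 + 100*(7*(-7))) - 1226/3486 = -1381*4*(-6 - 5*(-49))/(127 - 57 + 100*(-49)) - 1226*1/3486 = -1381*4*(-6 + 245)/(127 - 57 - 4900) - 613/1743 = -1381/((¼)*(-4830)/239) - 613/1743 = -1381/((¼)*(1/239)*(-4830)) - 613/1743 = -1381/(-2415/478) - 613/1743 = -1381*(-478/2415) - 613/1743 = 660118/2415 - 613/1743 = 54719299/200445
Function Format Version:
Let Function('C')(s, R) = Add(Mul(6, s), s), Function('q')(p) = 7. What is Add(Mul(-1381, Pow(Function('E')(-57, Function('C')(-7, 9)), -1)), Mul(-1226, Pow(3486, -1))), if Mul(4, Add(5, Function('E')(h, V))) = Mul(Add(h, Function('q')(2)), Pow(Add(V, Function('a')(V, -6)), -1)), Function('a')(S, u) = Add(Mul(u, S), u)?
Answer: Rational(54719299, 200445) ≈ 272.99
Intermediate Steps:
Function('a')(S, u) = Add(u, Mul(S, u)) (Function('a')(S, u) = Add(Mul(S, u), u) = Add(u, Mul(S, u)))
Function('C')(s, R) = Mul(7, s)
Function('E')(h, V) = Add(-5, Mul(Rational(1, 4), Pow(Add(-6, Mul(-5, V)), -1), Add(7, h))) (Function('E')(h, V) = Add(-5, Mul(Rational(1, 4), Mul(Add(h, 7), Pow(Add(V, Mul(-6, Add(1, V))), -1)))) = Add(-5, Mul(Rational(1, 4), Mul(Add(7, h), Pow(Add(V, Add(-6, Mul(-6, V))), -1)))) = Add(-5, Mul(Rational(1, 4), Mul(Add(7, h), Pow(Add(-6, Mul(-5, V)), -1)))) = Add(-5, Mul(Rational(1, 4), Mul(Pow(Add(-6, Mul(-5, V)), -1), Add(7, h)))) = Add(-5, Mul(Rational(1, 4), Pow(Add(-6, Mul(-5, V)), -1), Add(7, h))))
Add(Mul(-1381, Pow(Function('E')(-57, Function('C')(-7, 9)), -1)), Mul(-1226, Pow(3486, -1))) = Add(Mul(-1381, Pow(Mul(Rational(1, 4), Pow(Add(-6, Mul(-5, Mul(7, -7))), -1), Add(127, -57, Mul(100, Mul(7, -7)))), -1)), Mul(-1226, Pow(3486, -1))) = Add(Mul(-1381, Pow(Mul(Rational(1, 4), Pow(Add(-6, Mul(-5, -49)), -1), Add(127, -57, Mul(100, -49))), -1)), Mul(-1226, Rational(1, 3486))) = Add(Mul(-1381, Pow(Mul(Rational(1, 4), Pow(Add(-6, 245), -1), Add(127, -57, -4900)), -1)), Rational(-613, 1743)) = Add(Mul(-1381, Pow(Mul(Rational(1, 4), Pow(239, -1), -4830), -1)), Rational(-613, 1743)) = Add(Mul(-1381, Pow(Mul(Rational(1, 4), Rational(1, 239), -4830), -1)), Rational(-613, 1743)) = Add(Mul(-1381, Pow(Rational(-2415, 478), -1)), Rational(-613, 1743)) = Add(Mul(-1381, Rational(-478, 2415)), Rational(-613, 1743)) = Add(Rational(660118, 2415), Rational(-613, 1743)) = Rational(54719299, 200445)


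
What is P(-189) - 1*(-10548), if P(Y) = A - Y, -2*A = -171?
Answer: 21645/2 ≈ 10823.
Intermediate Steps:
A = 171/2 (A = -1/2*(-171) = 171/2 ≈ 85.500)
P(Y) = 171/2 - Y
P(-189) - 1*(-10548) = (171/2 - 1*(-189)) - 1*(-10548) = (171/2 + 189) + 10548 = 549/2 + 10548 = 21645/2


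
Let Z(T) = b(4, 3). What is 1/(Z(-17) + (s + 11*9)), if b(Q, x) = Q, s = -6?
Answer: 1/97 ≈ 0.010309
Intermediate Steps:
Z(T) = 4
1/(Z(-17) + (s + 11*9)) = 1/(4 + (-6 + 11*9)) = 1/(4 + (-6 + 99)) = 1/(4 + 93) = 1/97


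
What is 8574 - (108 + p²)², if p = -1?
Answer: -3307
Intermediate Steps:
8574 - (108 + p²)² = 8574 - (108 + (-1)²)² = 8574 - (108 + 1)² = 8574 - 1*109² = 8574 - 1*11881 = 8574 - 11881 = -3307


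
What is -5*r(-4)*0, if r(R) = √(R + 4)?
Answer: 0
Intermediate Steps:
r(R) = √(4 + R)
-5*r(-4)*0 = -5*√(4 - 4)*0 = -5*√0*0 = -5*0*0 = 0*0 = 0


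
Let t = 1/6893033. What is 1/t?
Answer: 6893033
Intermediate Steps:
t = 1/6893033 ≈ 1.4507e-7
1/t = 1/(1/6893033) = 6893033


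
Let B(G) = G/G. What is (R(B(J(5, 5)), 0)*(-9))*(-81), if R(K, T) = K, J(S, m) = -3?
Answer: 729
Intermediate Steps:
B(G) = 1
(R(B(J(5, 5)), 0)*(-9))*(-81) = (1*(-9))*(-81) = -9*(-81) = 729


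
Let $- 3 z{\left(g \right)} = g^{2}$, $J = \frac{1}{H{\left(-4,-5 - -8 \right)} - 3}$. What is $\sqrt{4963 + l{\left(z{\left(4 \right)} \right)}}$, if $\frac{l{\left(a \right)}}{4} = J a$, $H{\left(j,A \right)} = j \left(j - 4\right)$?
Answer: $\frac{\sqrt{37559379}}{87} \approx 70.443$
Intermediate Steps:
$H{\left(j,A \right)} = j \left(-4 + j\right)$
$J = \frac{1}{29}$ ($J = \frac{1}{- 4 \left(-4 - 4\right) - 3} = \frac{1}{\left(-4\right) \left(-8\right) - 3} = \frac{1}{32 - 3} = \frac{1}{29} \approx 0.034483$)
$z{\left(g \right)} = - \frac{g^{2}}{3}$
$l{\left(a \right)} = \frac{4 a}{29}$ ($l{\left(a \right)} = 4 \frac{a}{29} = \frac{4 a}{29}$)
$\sqrt{4963 + l{\left(z{\left(4 \right)} \right)}} = \sqrt{4963 + \frac{4 \left(- \frac{4^{2}}{3}\right)}{29}} = \sqrt{4963 + \frac{4 \left(\left(- \frac{1}{3}\right) 16\right)}{29}} = \sqrt{4963 + \frac{4}{29} \left(- \frac{16}{3}\right)} = \sqrt{4963 - \frac{64}{87}} = \sqrt{\frac{431717}{87}} = \frac{\sqrt{37559379}}{87}$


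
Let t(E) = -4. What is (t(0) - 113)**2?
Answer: 13689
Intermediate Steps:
(t(0) - 113)**2 = (-4 - 113)**2 = (-117)**2 = 13689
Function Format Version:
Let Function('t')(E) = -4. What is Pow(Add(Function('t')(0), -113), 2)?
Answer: 13689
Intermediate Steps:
Pow(Add(Function('t')(0), -113), 2) = Pow(Add(-4, -113), 2) = Pow(-117, 2) = 13689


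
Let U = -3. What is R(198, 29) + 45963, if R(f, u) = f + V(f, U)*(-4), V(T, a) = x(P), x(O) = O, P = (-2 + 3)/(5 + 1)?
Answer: 138481/3 ≈ 46160.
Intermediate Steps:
P = 1/6 ≈ 0.16667
V(T, a) = 1/6
R(f, u) = -2/3 + f (R(f, u) = f + (1/6)*(-4) = f - 2/3 = -2/3 + f)
R(198, 29) + 45963 = (-2/3 + 198) + 45963 = 592/3 + 45963 = 138481/3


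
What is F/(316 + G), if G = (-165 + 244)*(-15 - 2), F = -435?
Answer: 435/1027 ≈ 0.42356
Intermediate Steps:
G = -1343 (G = 79*(-17) = -1343)
F/(316 + G) = -435/(316 - 1343) = -435/(-1027) = -435*(-1/1027) = 435/1027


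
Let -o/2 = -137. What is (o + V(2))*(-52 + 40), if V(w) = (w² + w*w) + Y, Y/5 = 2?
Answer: -3504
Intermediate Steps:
o = 274 (o = -2*(-137) = 274)
Y = 10 (Y = 5*2 = 10)
V(w) = 10 + 2*w² (V(w) = (w² + w*w) + 10 = (w² + w²) + 10 = 2*w² + 10 = 10 + 2*w²)
(o + V(2))*(-52 + 40) = (274 + (10 + 2*2²))*(-52 + 40) = (274 + (10 + 2*4))*(-12) = (274 + (10 + 8))*(-12) = (274 + 18)*(-12) = 292*(-12) = -3504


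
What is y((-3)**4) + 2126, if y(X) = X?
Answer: 2207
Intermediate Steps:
y((-3)**4) + 2126 = (-3)**4 + 2126 = 81 + 2126 = 2207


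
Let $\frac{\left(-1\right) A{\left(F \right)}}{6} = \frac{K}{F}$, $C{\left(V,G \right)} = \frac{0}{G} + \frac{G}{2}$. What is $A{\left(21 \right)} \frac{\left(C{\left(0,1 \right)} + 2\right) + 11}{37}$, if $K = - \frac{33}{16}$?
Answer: $\frac{891}{4144} \approx 0.21501$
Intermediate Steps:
$K = - \frac{33}{16}$ ($K = \left(-33\right) \frac{1}{16} = - \frac{33}{16} \approx -2.0625$)
$C{\left(V,G \right)} = \frac{G}{2}$ ($C{\left(V,G \right)} = 0 + G \frac{1}{2} = 0 + \frac{G}{2} = \frac{G}{2}$)
$A{\left(F \right)} = \frac{99}{8 F}$ ($A{\left(F \right)} = - 6 \left(- \frac{33}{16 F}\right) = \frac{99}{8 F}$)
$A{\left(21 \right)} \frac{\left(C{\left(0,1 \right)} + 2\right) + 11}{37} = \frac{99}{8 \cdot 21} \frac{\left(\frac{1}{2} \cdot 1 + 2\right) + 11}{37} = \frac{99}{8} \cdot \frac{1}{21} \left(\left(\frac{1}{2} + 2\right) + 11\right) \frac{1}{37} = \frac{33 \left(\frac{5}{2} + 11\right) \frac{1}{37}}{56} = \frac{33 \cdot \frac{27}{2} \cdot \frac{1}{37}}{56} = \frac{33}{56} \cdot \frac{27}{74} = \frac{891}{4144}$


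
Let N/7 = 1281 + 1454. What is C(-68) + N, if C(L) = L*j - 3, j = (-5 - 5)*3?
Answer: 21182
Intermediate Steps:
N = 19145 (N = 7*(1281 + 1454) = 7*2735 = 19145)
j = -30 (j = -10*3 = -30)
C(L) = -3 - 30*L (C(L) = L*(-30) - 3 = -30*L - 3 = -3 - 30*L)
C(-68) + N = (-3 - 30*(-68)) + 19145 = (-3 + 2040) + 19145 = 2037 + 19145 = 21182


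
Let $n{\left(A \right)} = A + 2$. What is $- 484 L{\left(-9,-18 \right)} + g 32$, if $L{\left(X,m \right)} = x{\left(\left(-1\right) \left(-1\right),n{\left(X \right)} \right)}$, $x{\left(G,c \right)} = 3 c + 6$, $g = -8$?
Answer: $7004$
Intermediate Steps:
$n{\left(A \right)} = 2 + A$
$x{\left(G,c \right)} = 6 + 3 c$
$L{\left(X,m \right)} = 12 + 3 X$ ($L{\left(X,m \right)} = 6 + 3 \left(2 + X\right) = 6 + \left(6 + 3 X\right) = 12 + 3 X$)
$- 484 L{\left(-9,-18 \right)} + g 32 = - 484 \left(12 + 3 \left(-9\right)\right) - 256 = - 484 \left(12 - 27\right) - 256 = \left(-484\right) \left(-15\right) - 256 = 7260 - 256 = 7004$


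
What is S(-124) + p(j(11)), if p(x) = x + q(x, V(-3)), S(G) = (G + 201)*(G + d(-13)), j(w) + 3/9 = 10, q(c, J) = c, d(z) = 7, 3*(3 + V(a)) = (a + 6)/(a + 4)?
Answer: -26969/3 ≈ -8989.7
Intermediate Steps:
V(a) = -3 + (6 + a)/(3*(4 + a)) (V(a) = -3 + ((a + 6)/(a + 4))/3 = -3 + ((6 + a)/(4 + a))/3 = -3 + (6 + a)/(3*(4 + a)))
j(w) = 29/3 (j(w) = -⅓ + 10 = 29/3)
S(G) = (7 + G)*(201 + G) (S(G) = (G + 201)*(G + 7) = (201 + G)*(7 + G) = (7 + G)*(201 + G))
p(x) = 2*x (p(x) = x + x = 2*x)
S(-124) + p(j(11)) = (1407 + (-124)² + 208*(-124)) + 2*(29/3) = (1407 + 15376 - 25792) + 58/3 = -9009 + 58/3 = -26969/3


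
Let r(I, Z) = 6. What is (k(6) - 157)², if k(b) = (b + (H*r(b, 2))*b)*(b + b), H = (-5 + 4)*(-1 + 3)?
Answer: 900601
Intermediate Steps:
H = -2 (H = -1*2 = -2)
k(b) = -22*b² (k(b) = (b + (-2*6)*b)*(b + b) = (b - 12*b)*(2*b) = (-11*b)*(2*b) = -22*b²)
(k(6) - 157)² = (-22*6² - 157)² = (-22*36 - 157)² = (-792 - 157)² = (-949)² = 900601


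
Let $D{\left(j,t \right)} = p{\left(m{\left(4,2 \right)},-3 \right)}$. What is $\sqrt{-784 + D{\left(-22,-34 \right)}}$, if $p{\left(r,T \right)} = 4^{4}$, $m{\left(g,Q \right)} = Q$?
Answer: $4 i \sqrt{33} \approx 22.978 i$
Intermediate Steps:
$p{\left(r,T \right)} = 256$
$D{\left(j,t \right)} = 256$
$\sqrt{-784 + D{\left(-22,-34 \right)}} = \sqrt{-784 + 256} = \sqrt{-528} = 4 i \sqrt{33}$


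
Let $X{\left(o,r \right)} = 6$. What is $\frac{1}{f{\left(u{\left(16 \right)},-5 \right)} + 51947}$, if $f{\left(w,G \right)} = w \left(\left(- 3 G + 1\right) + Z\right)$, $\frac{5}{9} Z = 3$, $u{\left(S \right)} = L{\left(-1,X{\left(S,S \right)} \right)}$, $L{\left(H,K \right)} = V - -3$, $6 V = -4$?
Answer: $\frac{15}{779954} \approx 1.9232 \cdot 10^{-5}$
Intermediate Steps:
$V = - \frac{2}{3}$ ($V = \frac{1}{6} \left(-4\right) = - \frac{2}{3} \approx -0.66667$)
$L{\left(H,K \right)} = \frac{7}{3}$ ($L{\left(H,K \right)} = - \frac{2}{3} - -3 = - \frac{2}{3} + 3 = \frac{7}{3}$)
$u{\left(S \right)} = \frac{7}{3}$
$Z = \frac{27}{5}$ ($Z = \frac{9}{5} \cdot 3 = \frac{27}{5} \approx 5.4$)
$f{\left(w,G \right)} = w \left(\frac{32}{5} - 3 G\right)$ ($f{\left(w,G \right)} = w \left(\left(- 3 G + 1\right) + \frac{27}{5}\right) = w \left(\left(1 - 3 G\right) + \frac{27}{5}\right) = w \left(\frac{32}{5} - 3 G\right)$)
$\frac{1}{f{\left(u{\left(16 \right)},-5 \right)} + 51947} = \frac{1}{\frac{1}{5} \cdot \frac{7}{3} \left(32 - -75\right) + 51947} = \frac{1}{\frac{1}{5} \cdot \frac{7}{3} \left(32 + 75\right) + 51947} = \frac{1}{\frac{1}{5} \cdot \frac{7}{3} \cdot 107 + 51947} = \frac{1}{\frac{749}{15} + 51947} = \frac{1}{\frac{779954}{15}} = \frac{15}{779954}$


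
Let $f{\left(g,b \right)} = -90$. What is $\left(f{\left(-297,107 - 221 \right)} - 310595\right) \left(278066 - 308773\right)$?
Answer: $9540204295$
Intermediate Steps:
$\left(f{\left(-297,107 - 221 \right)} - 310595\right) \left(278066 - 308773\right) = \left(-90 - 310595\right) \left(278066 - 308773\right) = \left(-310685\right) \left(-30707\right) = 9540204295$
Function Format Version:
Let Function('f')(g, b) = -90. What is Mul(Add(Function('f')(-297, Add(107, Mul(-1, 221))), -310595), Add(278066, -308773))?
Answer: 9540204295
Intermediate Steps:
Mul(Add(Function('f')(-297, Add(107, Mul(-1, 221))), -310595), Add(278066, -308773)) = Mul(Add(-90, -310595), Add(278066, -308773)) = Mul(-310685, -30707) = 9540204295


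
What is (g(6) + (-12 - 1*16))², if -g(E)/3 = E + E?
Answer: 4096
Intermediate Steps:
g(E) = -6*E (g(E) = -3*(E + E) = -6*E)
(g(6) + (-12 - 1*16))² = (-6*6 + (-12 - 1*16))² = (-36 + (-12 - 16))² = (-36 - 28)² = (-64)² = 4096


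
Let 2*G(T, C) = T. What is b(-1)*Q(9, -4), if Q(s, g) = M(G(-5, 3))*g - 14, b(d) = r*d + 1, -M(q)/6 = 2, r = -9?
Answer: 340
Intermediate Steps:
G(T, C) = T/2
M(q) = -12 (M(q) = -6*2 = -12)
b(d) = 1 - 9*d (b(d) = -9*d + 1 = 1 - 9*d)
Q(s, g) = -14 - 12*g (Q(s, g) = -12*g - 14 = -14 - 12*g)
b(-1)*Q(9, -4) = (1 - 9*(-1))*(-14 - 12*(-4)) = (1 + 9)*(-14 + 48) = 10*34 = 340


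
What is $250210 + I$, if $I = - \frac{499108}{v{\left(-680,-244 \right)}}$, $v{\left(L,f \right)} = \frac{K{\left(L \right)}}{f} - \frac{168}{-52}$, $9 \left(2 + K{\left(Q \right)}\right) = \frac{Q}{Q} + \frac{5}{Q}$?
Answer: $\frac{134249436154}{1397069} \approx 96094.0$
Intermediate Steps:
$K{\left(Q \right)} = - \frac{17}{9} + \frac{5}{9 Q}$ ($K{\left(Q \right)} = -2 + \frac{\frac{Q}{Q} + \frac{5}{Q}}{9} = -2 + \frac{1 + \frac{5}{Q}}{9} = -2 + \left(\frac{1}{9} + \frac{5}{9 Q}\right) = - \frac{17}{9} + \frac{5}{9 Q}$)
$v{\left(L,f \right)} = \frac{42}{13} + \frac{5 - 17 L}{9 L f}$ ($v{\left(L,f \right)} = \frac{\frac{1}{9} \frac{1}{L} \left(5 - 17 L\right)}{f} - \frac{168}{-52} = \frac{5 - 17 L}{9 L f} - - \frac{42}{13} = \frac{5 - 17 L}{9 L f} + \frac{42}{13} = \frac{42}{13} + \frac{5 - 17 L}{9 L f}$)
$I = - \frac{215311198336}{1397069}$ ($I = - \frac{499108}{\frac{1}{117} \frac{1}{-680} \frac{1}{-244} \left(65 - -150280 + 378 \left(-680\right) \left(-244\right)\right)} = - \frac{499108}{\frac{1}{117} \left(- \frac{1}{680}\right) \left(- \frac{1}{244}\right) \left(65 + 150280 + 62717760\right)} = - \frac{499108}{\frac{1}{117} \left(- \frac{1}{680}\right) \left(- \frac{1}{244}\right) 62868105} = - \frac{499108}{\frac{1397069}{431392}} = \left(-499108\right) \frac{431392}{1397069} = - \frac{215311198336}{1397069} \approx -1.5412 \cdot 10^{5}$)
$250210 + I = 250210 - \frac{215311198336}{1397069} = \frac{134249436154}{1397069}$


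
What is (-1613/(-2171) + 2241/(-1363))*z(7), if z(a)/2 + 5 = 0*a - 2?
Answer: 37333688/2959073 ≈ 12.617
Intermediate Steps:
z(a) = -14 (z(a) = -10 + 2*(0*a - 2) = -10 + 2*(0 - 2) = -10 + 2*(-2) = -10 - 4 = -14)
(-1613/(-2171) + 2241/(-1363))*z(7) = (-1613/(-2171) + 2241/(-1363))*(-14) = (-1613*(-1/2171) + 2241*(-1/1363))*(-14) = (1613/2171 - 2241/1363)*(-14) = -2666692/2959073*(-14) = 37333688/2959073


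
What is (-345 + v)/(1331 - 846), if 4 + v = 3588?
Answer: 3239/485 ≈ 6.6784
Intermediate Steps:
v = 3584 (v = -4 + 3588 = 3584)
(-345 + v)/(1331 - 846) = (-345 + 3584)/(1331 - 846) = 3239/485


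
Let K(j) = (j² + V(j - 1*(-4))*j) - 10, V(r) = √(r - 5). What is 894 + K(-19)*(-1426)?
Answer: -499632 + 54188*I*√5 ≈ -4.9963e+5 + 1.2117e+5*I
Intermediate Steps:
V(r) = √(-5 + r)
K(j) = -10 + j² + j*√(-1 + j) (K(j) = (j² + √(-5 + (j - 1*(-4)))*j) - 10 = (j² + √(-5 + (j + 4))*j) - 10 = (j² + √(-5 + (4 + j))*j) - 10 = (j² + √(-1 + j)*j) - 10 = (j² + j*√(-1 + j)) - 10 = -10 + j² + j*√(-1 + j))
894 + K(-19)*(-1426) = 894 + (-10 + (-19)² - 19*√(-1 - 19))*(-1426) = 894 + (-10 + 361 - 38*I*√5)*(-1426) = 894 + (351 - 38*I*√5)*(-1426) = 894 + (-500526 + 54188*I*√5) = -499632 + 54188*I*√5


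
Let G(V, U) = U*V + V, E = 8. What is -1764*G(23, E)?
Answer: -365148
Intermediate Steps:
G(V, U) = V + U*V
-1764*G(23, E) = -40572*(1 + 8) = -40572*9 = -1764*207 = -365148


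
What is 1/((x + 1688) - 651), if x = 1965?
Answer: 1/3002 ≈ 0.00033311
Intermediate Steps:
1/((x + 1688) - 651) = 1/((1965 + 1688) - 651) = 1/(3653 - 651) = 1/3002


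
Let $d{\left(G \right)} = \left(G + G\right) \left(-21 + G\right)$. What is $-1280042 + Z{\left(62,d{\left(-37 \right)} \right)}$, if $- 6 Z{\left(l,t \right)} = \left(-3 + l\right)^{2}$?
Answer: $- \frac{7683733}{6} \approx -1.2806 \cdot 10^{6}$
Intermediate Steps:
$d{\left(G \right)} = 2 G \left(-21 + G\right)$
$Z{\left(l,t \right)} = - \frac{\left(-3 + l\right)^{2}}{6}$
$-1280042 + Z{\left(62,d{\left(-37 \right)} \right)} = -1280042 - \frac{\left(-3 + 62\right)^{2}}{6} = -1280042 - \frac{59^{2}}{6} = -1280042 - \frac{3481}{6} = - \frac{7683733}{6}$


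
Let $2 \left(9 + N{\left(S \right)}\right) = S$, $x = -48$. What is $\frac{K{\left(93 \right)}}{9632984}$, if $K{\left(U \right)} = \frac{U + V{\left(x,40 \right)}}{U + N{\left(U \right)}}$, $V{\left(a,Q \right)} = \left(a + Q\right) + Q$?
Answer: $\frac{125}{1257104412} \approx 9.9435 \cdot 10^{-8}$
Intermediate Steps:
$N{\left(S \right)} = -9 + \frac{S}{2}$
$V{\left(a,Q \right)} = a + 2 Q$ ($V{\left(a,Q \right)} = \left(Q + a\right) + Q = a + 2 Q$)
$K{\left(U \right)} = \frac{32 + U}{-9 + \frac{3 U}{2}}$ ($K{\left(U \right)} = \frac{U + \left(-48 + 2 \cdot 40\right)}{U + \left(-9 + \frac{U}{2}\right)} = \frac{U + \left(-48 + 80\right)}{-9 + \frac{3 U}{2}} = \frac{U + 32}{-9 + \frac{3 U}{2}} = \frac{32 + U}{-9 + \frac{3 U}{2}}$)
$\frac{K{\left(93 \right)}}{9632984} = \frac{\frac{2}{3} \frac{1}{-6 + 93} \left(32 + 93\right)}{9632984} = \frac{2}{3} \cdot \frac{1}{87} \cdot 125 \cdot \frac{1}{9632984} = \frac{250}{261} \cdot \frac{1}{9632984} = \frac{125}{1257104412}$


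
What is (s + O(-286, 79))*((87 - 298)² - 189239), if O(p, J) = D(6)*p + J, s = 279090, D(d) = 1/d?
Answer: -121181643352/3 ≈ -4.0394e+10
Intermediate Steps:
O(p, J) = J + p/6 (O(p, J) = p/6 + J = J + p/6)
(s + O(-286, 79))*((87 - 298)² - 189239) = (279090 + (79 + (⅙)*(-286)))*((87 - 298)² - 189239) = (279090 + (79 - 143/3))*((-211)² - 189239) = (279090 + 94/3)*(44521 - 189239) = (837364/3)*(-144718) = -121181643352/3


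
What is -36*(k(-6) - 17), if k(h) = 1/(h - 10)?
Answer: 2457/4 ≈ 614.25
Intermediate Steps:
k(h) = 1/(-10 + h)
-36*(k(-6) - 17) = -36*(1/(-10 - 6) - 17) = -36*(1/(-16) - 17) = -36*(-1/16 - 17) = -36*(-273/16) = 2457/4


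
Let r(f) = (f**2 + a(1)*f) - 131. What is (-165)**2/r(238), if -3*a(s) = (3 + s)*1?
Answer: 81675/168587 ≈ 0.48447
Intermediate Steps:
a(s) = -1 - s/3 (a(s) = -(3 + s)/3 = -1 - s/3)
r(f) = -131 + f**2 - 4*f/3 (r(f) = (f**2 + (-1 - 1/3*1)*f) - 131 = (f**2 + (-1 - 1/3)*f) - 131 = (f**2 - 4*f/3) - 131 = -131 + f**2 - 4*f/3)
(-165)**2/r(238) = (-165)**2/(-131 + 238**2 - 4/3*238) = 27225/(-131 + 56644 - 952/3) = 27225/(168587/3) = 27225*(3/168587) = 81675/168587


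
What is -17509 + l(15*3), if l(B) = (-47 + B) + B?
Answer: -17466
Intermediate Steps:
l(B) = -47 + 2*B
-17509 + l(15*3) = -17509 + (-47 + 2*(15*3)) = -17509 + (-47 + 2*45) = -17509 + (-47 + 90) = -17509 + 43 = -17466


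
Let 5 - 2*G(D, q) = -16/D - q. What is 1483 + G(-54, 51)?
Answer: 40793/27 ≈ 1510.9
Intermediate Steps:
G(D, q) = 5/2 + q/2 + 8/D (G(D, q) = 5/2 - (-16/D - q)/2 = 5/2 - (-q - 16/D)/2 = 5/2 + (q/2 + 8/D) = 5/2 + q/2 + 8/D)
1483 + G(-54, 51) = 1483 + (½)*(16 - 54*(5 + 51))/(-54) = 1483 + (½)*(-1/54)*(16 - 54*56) = 1483 + (½)*(-1/54)*(16 - 3024) = 1483 + (½)*(-1/54)*(-3008) = 1483 + 752/27 = 40793/27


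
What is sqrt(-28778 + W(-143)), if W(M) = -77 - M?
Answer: 2*I*sqrt(7178) ≈ 169.45*I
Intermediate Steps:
sqrt(-28778 + W(-143)) = sqrt(-28778 + (-77 - 1*(-143))) = sqrt(-28778 + (-77 + 143)) = sqrt(-28778 + 66) = sqrt(-28712) = 2*I*sqrt(7178)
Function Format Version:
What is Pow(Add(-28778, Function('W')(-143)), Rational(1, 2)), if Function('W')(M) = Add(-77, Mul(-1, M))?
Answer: Mul(2, I, Pow(7178, Rational(1, 2))) ≈ Mul(169.45, I)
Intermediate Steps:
Pow(Add(-28778, Function('W')(-143)), Rational(1, 2)) = Pow(Add(-28778, Add(-77, Mul(-1, -143))), Rational(1, 2)) = Pow(Add(-28778, Add(-77, 143)), Rational(1, 2)) = Pow(Add(-28778, 66), Rational(1, 2)) = Pow(-28712, Rational(1, 2)) = Mul(2, I, Pow(7178, Rational(1, 2)))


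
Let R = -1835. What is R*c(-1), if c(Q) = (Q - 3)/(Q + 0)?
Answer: -7340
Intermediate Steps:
c(Q) = (-3 + Q)/Q
R*c(-1) = -1835*(-3 - 1)/(-1) = -(-1835)*(-4) = -1835*4 = -7340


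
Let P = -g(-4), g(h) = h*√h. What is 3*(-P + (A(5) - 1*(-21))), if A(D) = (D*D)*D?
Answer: 438 - 24*I ≈ 438.0 - 24.0*I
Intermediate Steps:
g(h) = h^(3/2)
P = 8*I (P = -(-4)^(3/2) = -(-8)*I = 8*I ≈ 8.0*I)
A(D) = D³ (A(D) = D²*D = D³)
3*(-P + (A(5) - 1*(-21))) = 3*(-8*I + (5³ - 1*(-21))) = 3*(-8*I + (125 + 21)) = 3*(-8*I + 146) = 3*(146 - 8*I) = 438 - 24*I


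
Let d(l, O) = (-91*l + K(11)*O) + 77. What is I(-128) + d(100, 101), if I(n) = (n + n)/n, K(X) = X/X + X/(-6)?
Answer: -54631/6 ≈ -9105.2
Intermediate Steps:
K(X) = 1 - X/6 (K(X) = 1 + X*(-1/6) = 1 - X/6)
I(n) = 2 (I(n) = (2*n)/n = 2)
d(l, O) = 77 - 91*l - 5*O/6 (d(l, O) = (-91*l + (1 - 1/6*11)*O) + 77 = (-91*l + (1 - 11/6)*O) + 77 = (-91*l - 5*O/6) + 77 = 77 - 91*l - 5*O/6)
I(-128) + d(100, 101) = 2 + (77 - 91*100 - 5/6*101) = 2 + (77 - 9100 - 505/6) = 2 - 54643/6 = -54631/6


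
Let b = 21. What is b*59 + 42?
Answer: 1281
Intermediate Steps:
b*59 + 42 = 21*59 + 42 = 1239 + 42 = 1281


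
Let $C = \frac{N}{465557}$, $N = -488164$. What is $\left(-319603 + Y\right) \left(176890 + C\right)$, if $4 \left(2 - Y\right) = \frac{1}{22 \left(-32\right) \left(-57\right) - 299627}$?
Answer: $- \frac{13659895667944372842885}{241623151886} \approx -5.6534 \cdot 10^{10}$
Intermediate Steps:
$C = - \frac{488164}{465557} \approx -1.0486$
$Y = \frac{2075993}{1037996}$ ($Y = 2 - \frac{1}{4 \left(22 \left(-32\right) \left(-57\right) - 299627\right)} = 2 - \frac{1}{4 \left(\left(-704\right) \left(-57\right) - 299627\right)} = 2 - \frac{1}{4 \left(40128 - 299627\right)} = 2 - \frac{1}{4 \left(-259499\right)} = 2 - - \frac{1}{1037996} = 2 + \frac{1}{1037996} = \frac{2075993}{1037996} \approx 2.0$)
$\left(-319603 + Y\right) \left(176890 + C\right) = \left(-319603 + \frac{2075993}{1037996}\right) \left(176890 - \frac{488164}{465557}\right) = \left(- \frac{331744559595}{1037996}\right) \frac{82351889566}{465557} = - \frac{13659895667944372842885}{241623151886}$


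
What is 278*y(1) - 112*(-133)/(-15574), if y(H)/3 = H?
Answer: 6486910/7787 ≈ 833.04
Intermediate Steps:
y(H) = 3*H
278*y(1) - 112*(-133)/(-15574) = 278*(3*1) - 112*(-133)/(-15574) = 278*3 - (-14896)*(-1)/15574 = 834 - 1*7448/7787 = 834 - 7448/7787 = 6486910/7787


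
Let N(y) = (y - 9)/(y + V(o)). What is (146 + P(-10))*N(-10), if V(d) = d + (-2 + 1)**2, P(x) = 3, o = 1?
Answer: 2831/8 ≈ 353.88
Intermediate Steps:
V(d) = 1 + d (V(d) = d + (-1)**2 = d + 1 = 1 + d)
N(y) = (-9 + y)/(2 + y) (N(y) = (y - 9)/(y + (1 + 1)) = (-9 + y)/(y + 2) = (-9 + y)/(2 + y))
(146 + P(-10))*N(-10) = (146 + 3)*((-9 - 10)/(2 - 10)) = 149*(-19/(-8)) = 149*(-1/8*(-19)) = 149*(19/8) = 2831/8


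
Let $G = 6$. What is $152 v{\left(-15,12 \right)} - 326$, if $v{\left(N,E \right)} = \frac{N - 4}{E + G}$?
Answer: $- \frac{4378}{9} \approx -486.44$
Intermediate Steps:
$v{\left(N,E \right)} = \frac{-4 + N}{6 + E}$ ($v{\left(N,E \right)} = \frac{N - 4}{E + 6} = \frac{-4 + N}{6 + E}$)
$152 v{\left(-15,12 \right)} - 326 = 152 \frac{-4 - 15}{6 + 12} - 326 = 152 \cdot \frac{1}{18} \left(-19\right) - 326 = 152 \left(- \frac{19}{18}\right) - 326 = - \frac{1444}{9} - 326 = - \frac{4378}{9}$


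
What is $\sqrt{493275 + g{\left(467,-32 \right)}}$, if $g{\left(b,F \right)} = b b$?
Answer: $2 \sqrt{177841} \approx 843.42$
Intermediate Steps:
$g{\left(b,F \right)} = b^{2}$
$\sqrt{493275 + g{\left(467,-32 \right)}} = \sqrt{493275 + 467^{2}} = \sqrt{493275 + 218089} = \sqrt{711364} = 2 \sqrt{177841}$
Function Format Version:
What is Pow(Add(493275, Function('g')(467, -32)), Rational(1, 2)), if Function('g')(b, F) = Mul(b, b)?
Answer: Mul(2, Pow(177841, Rational(1, 2))) ≈ 843.42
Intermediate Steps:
Function('g')(b, F) = Pow(b, 2)
Pow(Add(493275, Function('g')(467, -32)), Rational(1, 2)) = Pow(Add(493275, Pow(467, 2)), Rational(1, 2)) = Pow(Add(493275, 218089), Rational(1, 2)) = Pow(711364, Rational(1, 2)) = Mul(2, Pow(177841, Rational(1, 2)))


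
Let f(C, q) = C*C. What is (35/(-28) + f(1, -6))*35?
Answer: -35/4 ≈ -8.7500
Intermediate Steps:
f(C, q) = C²
(35/(-28) + f(1, -6))*35 = (35/(-28) + 1²)*35 = (35*(-1/28) + 1)*35 = (-5/4 + 1)*35 = -¼*35 = -35/4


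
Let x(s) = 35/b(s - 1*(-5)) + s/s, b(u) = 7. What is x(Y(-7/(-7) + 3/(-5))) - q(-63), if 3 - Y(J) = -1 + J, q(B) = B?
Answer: 69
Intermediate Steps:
Y(J) = 4 - J (Y(J) = 3 - (-1 + J) = 3 + (1 - J) = 4 - J)
x(s) = 6 (x(s) = 35/7 + s/s = 35*(⅐) + 1 = 5 + 1 = 6)
x(Y(-7/(-7) + 3/(-5))) - q(-63) = 6 - 1*(-63) = 6 + 63 = 69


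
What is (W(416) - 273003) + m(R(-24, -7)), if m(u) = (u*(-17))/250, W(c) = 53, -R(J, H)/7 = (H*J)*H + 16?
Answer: -6837554/25 ≈ -2.7350e+5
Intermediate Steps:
R(J, H) = -112 - 7*J*H² (R(J, H) = -7*((H*J)*H + 16) = -7*(J*H² + 16) = -7*(16 + J*H²) = -112 - 7*J*H²)
m(u) = -17*u/250 (m(u) = -17*u*(1/250) = -17*u/250)
(W(416) - 273003) + m(R(-24, -7)) = (53 - 273003) - 17*(-112 - 7*(-24)*(-7)²)/250 = -272950 - 17*(-112 - 7*(-24)*49)/250 = -272950 - 17*(-112 + 8232)/250 = -272950 - 17/250*8120 = -272950 - 13804/25 = -6837554/25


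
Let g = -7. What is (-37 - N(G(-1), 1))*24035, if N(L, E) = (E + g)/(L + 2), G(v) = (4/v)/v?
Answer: -865260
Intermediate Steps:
G(v) = 4/v²
N(L, E) = (-7 + E)/(2 + L) (N(L, E) = (E - 7)/(L + 2) = (-7 + E)/(2 + L))
(-37 - N(G(-1), 1))*24035 = (-37 - (-7 + 1)/(2 + 4/(-1)²))*24035 = (-37 - (-6)/(2 + 4*1))*24035 = (-37 - (-6)/(2 + 4))*24035 = (-37 - (-6)/6)*24035 = (-37 - 1*(-1))*24035 = (-37 + 1)*24035 = -36*24035 = -865260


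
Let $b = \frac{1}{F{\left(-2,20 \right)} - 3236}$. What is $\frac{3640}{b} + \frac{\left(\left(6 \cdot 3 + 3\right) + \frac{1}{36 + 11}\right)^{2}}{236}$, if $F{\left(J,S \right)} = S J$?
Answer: $- \frac{1554150011804}{130331} \approx -1.1925 \cdot 10^{7}$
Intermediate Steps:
$F{\left(J,S \right)} = J S$
$b = - \frac{1}{3276}$ ($b = \frac{1}{\left(-2\right) 20 - 3236} = \frac{1}{-40 - 3236} = \frac{1}{-3276} = - \frac{1}{3276} \approx -0.00030525$)
$\frac{3640}{b} + \frac{\left(\left(6 \cdot 3 + 3\right) + \frac{1}{36 + 11}\right)^{2}}{236} = \frac{3640}{- \frac{1}{3276}} + \frac{\left(\left(6 \cdot 3 + 3\right) + \frac{1}{36 + 11}\right)^{2}}{236} = 3640 \left(-3276\right) + \left(\left(18 + 3\right) + \frac{1}{47}\right)^{2} \cdot \frac{1}{236} = -11924640 + \left(21 + \frac{1}{47}\right)^{2} \cdot \frac{1}{236} = -11924640 + \left(\frac{988}{47}\right)^{2} \cdot \frac{1}{236} = -11924640 + \frac{976144}{2209} \cdot \frac{1}{236} = -11924640 + \frac{244036}{130331} = - \frac{1554150011804}{130331}$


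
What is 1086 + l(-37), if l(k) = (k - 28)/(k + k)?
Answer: 80429/74 ≈ 1086.9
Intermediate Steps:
l(k) = (-28 + k)/(2*k) (l(k) = (-28 + k)/((2*k)) = (-28 + k)*(1/(2*k)) = (-28 + k)/(2*k))
1086 + l(-37) = 1086 + (½)*(-28 - 37)/(-37) = 1086 + (½)*(-1/37)*(-65) = 1086 + 65/74 = 80429/74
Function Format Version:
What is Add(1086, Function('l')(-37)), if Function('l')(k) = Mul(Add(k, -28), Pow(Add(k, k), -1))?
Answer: Rational(80429, 74) ≈ 1086.9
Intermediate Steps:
Function('l')(k) = Mul(Rational(1, 2), Pow(k, -1), Add(-28, k)) (Function('l')(k) = Mul(Add(-28, k), Pow(Mul(2, k), -1)) = Mul(Add(-28, k), Mul(Rational(1, 2), Pow(k, -1))) = Mul(Rational(1, 2), Pow(k, -1), Add(-28, k)))
Add(1086, Function('l')(-37)) = Add(1086, Mul(Rational(1, 2), Pow(-37, -1), Add(-28, -37))) = Add(1086, Mul(Rational(1, 2), Rational(-1, 37), -65)) = Add(1086, Rational(65, 74)) = Rational(80429, 74)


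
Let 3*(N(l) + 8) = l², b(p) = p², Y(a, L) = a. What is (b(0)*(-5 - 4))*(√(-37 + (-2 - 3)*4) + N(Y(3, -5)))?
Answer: 0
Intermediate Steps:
N(l) = -8 + l²/3
(b(0)*(-5 - 4))*(√(-37 + (-2 - 3)*4) + N(Y(3, -5))) = (0²*(-5 - 4))*(√(-37 + (-2 - 3)*4) + (-8 + (⅓)*3²)) = (0*(-9))*(√(-37 - 5*4) + (-8 + (⅓)*9)) = 0*(√(-37 - 20) + (-8 + 3)) = 0*(√(-57) - 5) = 0*(I*√57 - 5) = 0*(-5 + I*√57) = 0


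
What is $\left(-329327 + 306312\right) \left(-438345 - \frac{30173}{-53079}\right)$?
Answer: $\frac{41191333626710}{4083} \approx 1.0088 \cdot 10^{10}$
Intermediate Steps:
$\left(-329327 + 306312\right) \left(-438345 - \frac{30173}{-53079}\right) = - 23015 \left(-438345 - - \frac{2321}{4083}\right) = - 23015 \left(-438345 + \frac{2321}{4083}\right) = \left(-23015\right) \left(- \frac{1789760314}{4083}\right) = \frac{41191333626710}{4083}$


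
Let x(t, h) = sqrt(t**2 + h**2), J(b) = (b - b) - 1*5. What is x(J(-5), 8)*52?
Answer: 52*sqrt(89) ≈ 490.57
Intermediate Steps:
J(b) = -5 (J(b) = 0 - 5 = -5)
x(t, h) = sqrt(h**2 + t**2)
x(J(-5), 8)*52 = sqrt(8**2 + (-5)**2)*52 = sqrt(64 + 25)*52 = sqrt(89)*52 = 52*sqrt(89)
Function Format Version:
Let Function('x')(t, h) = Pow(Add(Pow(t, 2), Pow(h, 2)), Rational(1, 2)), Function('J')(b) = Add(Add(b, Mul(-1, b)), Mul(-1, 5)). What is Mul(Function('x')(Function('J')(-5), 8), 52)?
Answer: Mul(52, Pow(89, Rational(1, 2))) ≈ 490.57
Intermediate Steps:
Function('J')(b) = -5 (Function('J')(b) = Add(0, -5) = -5)
Function('x')(t, h) = Pow(Add(Pow(h, 2), Pow(t, 2)), Rational(1, 2))
Mul(Function('x')(Function('J')(-5), 8), 52) = Mul(Pow(Add(Pow(8, 2), Pow(-5, 2)), Rational(1, 2)), 52) = Mul(Pow(Add(64, 25), Rational(1, 2)), 52) = Mul(Pow(89, Rational(1, 2)), 52) = Mul(52, Pow(89, Rational(1, 2)))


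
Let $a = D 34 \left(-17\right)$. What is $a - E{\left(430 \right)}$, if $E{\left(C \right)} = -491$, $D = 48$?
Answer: $-27253$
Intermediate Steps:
$a = -27744$ ($a = 48 \cdot 34 \left(-17\right) = 1632 \left(-17\right) = -27744$)
$a - E{\left(430 \right)} = -27744 - -491 = -27744 + 491 = -27253$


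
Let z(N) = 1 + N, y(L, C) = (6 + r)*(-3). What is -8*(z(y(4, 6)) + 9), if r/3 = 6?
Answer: 496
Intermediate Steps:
r = 18 (r = 3*6 = 18)
y(L, C) = -72 (y(L, C) = (6 + 18)*(-3) = 24*(-3) = -72)
-8*(z(y(4, 6)) + 9) = -8*((1 - 72) + 9) = -8*(-71 + 9) = -8*(-62) = 496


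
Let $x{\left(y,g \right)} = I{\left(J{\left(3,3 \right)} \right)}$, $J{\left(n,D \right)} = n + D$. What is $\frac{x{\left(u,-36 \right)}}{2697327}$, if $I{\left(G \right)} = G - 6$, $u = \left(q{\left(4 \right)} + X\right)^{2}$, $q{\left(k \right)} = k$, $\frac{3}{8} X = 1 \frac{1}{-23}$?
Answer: $0$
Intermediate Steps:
$X = - \frac{8}{69}$ ($X = \frac{8 \cdot 1 \frac{1}{-23}}{3} = \frac{8 \cdot 1 \left(- \frac{1}{23}\right)}{3} = \frac{8}{3} \left(- \frac{1}{23}\right) = - \frac{8}{69} \approx -0.11594$)
$J{\left(n,D \right)} = D + n$
$u = \frac{71824}{4761}$ ($u = \left(4 - \frac{8}{69}\right)^{2} = \left(\frac{268}{69}\right)^{2} = \frac{71824}{4761} \approx 15.086$)
$I{\left(G \right)} = -6 + G$
$x{\left(y,g \right)} = 0$ ($x{\left(y,g \right)} = -6 + \left(3 + 3\right) = -6 + 6 = 0$)
$\frac{x{\left(u,-36 \right)}}{2697327} = \frac{0}{2697327} = 0 \cdot \frac{1}{2697327} = 0$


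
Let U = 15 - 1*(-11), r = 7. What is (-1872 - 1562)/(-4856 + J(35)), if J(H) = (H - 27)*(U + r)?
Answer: 1717/2296 ≈ 0.74782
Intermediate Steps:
U = 26 (U = 15 + 11 = 26)
J(H) = -891 + 33*H (J(H) = (H - 27)*(26 + 7) = (-27 + H)*33 = -891 + 33*H)
(-1872 - 1562)/(-4856 + J(35)) = (-1872 - 1562)/(-4856 + (-891 + 33*35)) = -3434/(-4856 + (-891 + 1155)) = -3434/(-4856 + 264) = -3434/(-4592) = -3434*(-1/4592) = 1717/2296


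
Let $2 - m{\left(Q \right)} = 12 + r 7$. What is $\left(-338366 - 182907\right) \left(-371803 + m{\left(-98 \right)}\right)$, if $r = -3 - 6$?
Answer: $193783237750$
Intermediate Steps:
$r = -9$
$m{\left(Q \right)} = 53$ ($m{\left(Q \right)} = 2 - \left(12 - 63\right) = 2 - -51 = 2 + 51 = 53$)
$\left(-338366 - 182907\right) \left(-371803 + m{\left(-98 \right)}\right) = \left(-338366 - 182907\right) \left(-371803 + 53\right) = \left(-521273\right) \left(-371750\right) = 193783237750$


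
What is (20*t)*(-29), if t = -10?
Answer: 5800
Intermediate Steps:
(20*t)*(-29) = (20*(-10))*(-29) = -200*(-29) = 5800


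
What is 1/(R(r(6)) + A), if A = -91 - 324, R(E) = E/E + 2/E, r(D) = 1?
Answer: -1/412 ≈ -0.0024272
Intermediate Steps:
R(E) = 1 + 2/E
A = -415
1/(R(r(6)) + A) = 1/((2 + 1)/1 - 415) = 1/(1*3 - 415) = 1/(3 - 415) = 1/(-412) = -1/412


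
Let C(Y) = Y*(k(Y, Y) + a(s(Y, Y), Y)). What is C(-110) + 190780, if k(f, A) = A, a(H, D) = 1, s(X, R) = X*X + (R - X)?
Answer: 202770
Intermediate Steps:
s(X, R) = R + X**2 - X (s(X, R) = X**2 + (R - X) = R + X**2 - X)
C(Y) = Y*(1 + Y) (C(Y) = Y*(Y + 1) = Y*(1 + Y))
C(-110) + 190780 = -110*(1 - 110) + 190780 = -110*(-109) + 190780 = 11990 + 190780 = 202770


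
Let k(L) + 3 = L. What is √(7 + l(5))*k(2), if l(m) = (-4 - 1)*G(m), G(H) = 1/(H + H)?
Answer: -√26/2 ≈ -2.5495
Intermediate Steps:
G(H) = 1/(2*H)
l(m) = -5/(2*m) (l(m) = (-4 - 1)*(1/(2*m)) = -5/(2*m))
k(L) = -3 + L
√(7 + l(5))*k(2) = √(7 - 5/2/5)*(-3 + 2) = √(7 - 5/2*⅕)*(-1) = √(7 - ½)*(-1) = √(13/2)*(-1) = (√26/2)*(-1) = -√26/2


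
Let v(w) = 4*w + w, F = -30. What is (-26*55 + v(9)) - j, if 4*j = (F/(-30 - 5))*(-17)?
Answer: -19339/14 ≈ -1381.4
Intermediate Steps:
v(w) = 5*w
j = -51/14 (j = (-30/(-30 - 5)*(-17))/4 = (-30/(-35)*(-17))/4 = (-30*(-1/35)*(-17))/4 = ((6/7)*(-17))/4 = (¼)*(-102/7) = -51/14 ≈ -3.6429)
(-26*55 + v(9)) - j = (-26*55 + 5*9) - 1*(-51/14) = (-1430 + 45) + 51/14 = -1385 + 51/14 = -19339/14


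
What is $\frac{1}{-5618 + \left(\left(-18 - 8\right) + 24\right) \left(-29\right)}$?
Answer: $- \frac{1}{5560} \approx -0.00017986$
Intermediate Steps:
$\frac{1}{-5618 + \left(\left(-18 - 8\right) + 24\right) \left(-29\right)} = \frac{1}{-5618 + \left(-26 + 24\right) \left(-29\right)} = \frac{1}{-5618 - -58} = \frac{1}{-5618 + 58} = \frac{1}{-5560} = - \frac{1}{5560}$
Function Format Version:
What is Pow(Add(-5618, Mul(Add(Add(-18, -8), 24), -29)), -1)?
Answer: Rational(-1, 5560) ≈ -0.00017986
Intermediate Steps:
Pow(Add(-5618, Mul(Add(Add(-18, -8), 24), -29)), -1) = Pow(Add(-5618, Mul(Add(-26, 24), -29)), -1) = Pow(Add(-5618, Mul(-2, -29)), -1) = Pow(Add(-5618, 58), -1) = Pow(-5560, -1) = Rational(-1, 5560)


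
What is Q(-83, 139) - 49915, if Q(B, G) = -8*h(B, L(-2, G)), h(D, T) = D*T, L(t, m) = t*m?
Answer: -234507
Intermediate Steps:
L(t, m) = m*t
Q(B, G) = 16*B*G (Q(B, G) = -8*B*G*(-2) = -8*B*(-2*G) = -(-16)*B*G = 16*B*G)
Q(-83, 139) - 49915 = 16*(-83)*139 - 49915 = -184592 - 49915 = -234507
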